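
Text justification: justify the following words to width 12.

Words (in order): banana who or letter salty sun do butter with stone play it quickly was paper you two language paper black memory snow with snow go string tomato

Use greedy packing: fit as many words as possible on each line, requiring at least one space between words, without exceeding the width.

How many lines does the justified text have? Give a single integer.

Line 1: ['banana', 'who'] (min_width=10, slack=2)
Line 2: ['or', 'letter'] (min_width=9, slack=3)
Line 3: ['salty', 'sun', 'do'] (min_width=12, slack=0)
Line 4: ['butter', 'with'] (min_width=11, slack=1)
Line 5: ['stone', 'play'] (min_width=10, slack=2)
Line 6: ['it', 'quickly'] (min_width=10, slack=2)
Line 7: ['was', 'paper'] (min_width=9, slack=3)
Line 8: ['you', 'two'] (min_width=7, slack=5)
Line 9: ['language'] (min_width=8, slack=4)
Line 10: ['paper', 'black'] (min_width=11, slack=1)
Line 11: ['memory', 'snow'] (min_width=11, slack=1)
Line 12: ['with', 'snow', 'go'] (min_width=12, slack=0)
Line 13: ['string'] (min_width=6, slack=6)
Line 14: ['tomato'] (min_width=6, slack=6)
Total lines: 14

Answer: 14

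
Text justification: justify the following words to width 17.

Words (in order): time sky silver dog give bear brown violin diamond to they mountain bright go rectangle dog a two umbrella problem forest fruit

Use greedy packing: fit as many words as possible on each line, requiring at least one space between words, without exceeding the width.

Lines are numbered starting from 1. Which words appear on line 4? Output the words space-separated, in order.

Answer: diamond to they

Derivation:
Line 1: ['time', 'sky', 'silver'] (min_width=15, slack=2)
Line 2: ['dog', 'give', 'bear'] (min_width=13, slack=4)
Line 3: ['brown', 'violin'] (min_width=12, slack=5)
Line 4: ['diamond', 'to', 'they'] (min_width=15, slack=2)
Line 5: ['mountain', 'bright'] (min_width=15, slack=2)
Line 6: ['go', 'rectangle', 'dog'] (min_width=16, slack=1)
Line 7: ['a', 'two', 'umbrella'] (min_width=14, slack=3)
Line 8: ['problem', 'forest'] (min_width=14, slack=3)
Line 9: ['fruit'] (min_width=5, slack=12)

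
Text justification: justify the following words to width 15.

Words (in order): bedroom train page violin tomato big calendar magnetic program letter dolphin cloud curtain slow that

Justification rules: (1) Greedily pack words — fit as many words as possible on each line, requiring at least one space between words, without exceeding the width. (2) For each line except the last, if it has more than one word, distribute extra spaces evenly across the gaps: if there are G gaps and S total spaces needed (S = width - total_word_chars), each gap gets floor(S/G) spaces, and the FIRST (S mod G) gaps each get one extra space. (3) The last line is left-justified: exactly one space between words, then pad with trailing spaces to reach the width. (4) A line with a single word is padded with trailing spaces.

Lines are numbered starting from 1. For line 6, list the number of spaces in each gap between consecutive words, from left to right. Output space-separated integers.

Line 1: ['bedroom', 'train'] (min_width=13, slack=2)
Line 2: ['page', 'violin'] (min_width=11, slack=4)
Line 3: ['tomato', 'big'] (min_width=10, slack=5)
Line 4: ['calendar'] (min_width=8, slack=7)
Line 5: ['magnetic'] (min_width=8, slack=7)
Line 6: ['program', 'letter'] (min_width=14, slack=1)
Line 7: ['dolphin', 'cloud'] (min_width=13, slack=2)
Line 8: ['curtain', 'slow'] (min_width=12, slack=3)
Line 9: ['that'] (min_width=4, slack=11)

Answer: 2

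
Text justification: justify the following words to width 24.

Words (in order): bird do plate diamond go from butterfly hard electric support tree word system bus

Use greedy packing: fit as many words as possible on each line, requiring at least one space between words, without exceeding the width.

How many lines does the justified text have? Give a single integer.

Answer: 4

Derivation:
Line 1: ['bird', 'do', 'plate', 'diamond', 'go'] (min_width=24, slack=0)
Line 2: ['from', 'butterfly', 'hard'] (min_width=19, slack=5)
Line 3: ['electric', 'support', 'tree'] (min_width=21, slack=3)
Line 4: ['word', 'system', 'bus'] (min_width=15, slack=9)
Total lines: 4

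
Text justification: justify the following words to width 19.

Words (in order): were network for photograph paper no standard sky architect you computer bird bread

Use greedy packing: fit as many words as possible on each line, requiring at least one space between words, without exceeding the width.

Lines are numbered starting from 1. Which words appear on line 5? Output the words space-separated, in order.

Line 1: ['were', 'network', 'for'] (min_width=16, slack=3)
Line 2: ['photograph', 'paper', 'no'] (min_width=19, slack=0)
Line 3: ['standard', 'sky'] (min_width=12, slack=7)
Line 4: ['architect', 'you'] (min_width=13, slack=6)
Line 5: ['computer', 'bird', 'bread'] (min_width=19, slack=0)

Answer: computer bird bread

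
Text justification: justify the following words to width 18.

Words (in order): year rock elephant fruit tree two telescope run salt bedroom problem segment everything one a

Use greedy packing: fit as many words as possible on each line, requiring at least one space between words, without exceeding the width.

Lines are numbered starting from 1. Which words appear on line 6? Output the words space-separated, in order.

Answer: one a

Derivation:
Line 1: ['year', 'rock', 'elephant'] (min_width=18, slack=0)
Line 2: ['fruit', 'tree', 'two'] (min_width=14, slack=4)
Line 3: ['telescope', 'run', 'salt'] (min_width=18, slack=0)
Line 4: ['bedroom', 'problem'] (min_width=15, slack=3)
Line 5: ['segment', 'everything'] (min_width=18, slack=0)
Line 6: ['one', 'a'] (min_width=5, slack=13)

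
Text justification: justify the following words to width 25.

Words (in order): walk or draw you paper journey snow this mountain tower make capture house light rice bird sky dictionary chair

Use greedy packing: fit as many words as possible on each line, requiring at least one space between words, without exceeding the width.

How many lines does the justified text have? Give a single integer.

Answer: 5

Derivation:
Line 1: ['walk', 'or', 'draw', 'you', 'paper'] (min_width=22, slack=3)
Line 2: ['journey', 'snow', 'this'] (min_width=17, slack=8)
Line 3: ['mountain', 'tower', 'make'] (min_width=19, slack=6)
Line 4: ['capture', 'house', 'light', 'rice'] (min_width=24, slack=1)
Line 5: ['bird', 'sky', 'dictionary', 'chair'] (min_width=25, slack=0)
Total lines: 5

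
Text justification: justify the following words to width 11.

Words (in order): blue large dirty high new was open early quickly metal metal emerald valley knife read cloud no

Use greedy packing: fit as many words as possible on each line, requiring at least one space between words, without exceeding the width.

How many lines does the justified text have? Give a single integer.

Line 1: ['blue', 'large'] (min_width=10, slack=1)
Line 2: ['dirty', 'high'] (min_width=10, slack=1)
Line 3: ['new', 'was'] (min_width=7, slack=4)
Line 4: ['open', 'early'] (min_width=10, slack=1)
Line 5: ['quickly'] (min_width=7, slack=4)
Line 6: ['metal', 'metal'] (min_width=11, slack=0)
Line 7: ['emerald'] (min_width=7, slack=4)
Line 8: ['valley'] (min_width=6, slack=5)
Line 9: ['knife', 'read'] (min_width=10, slack=1)
Line 10: ['cloud', 'no'] (min_width=8, slack=3)
Total lines: 10

Answer: 10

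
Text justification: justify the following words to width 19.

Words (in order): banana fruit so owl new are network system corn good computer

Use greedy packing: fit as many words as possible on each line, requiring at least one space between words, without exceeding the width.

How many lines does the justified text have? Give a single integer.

Answer: 4

Derivation:
Line 1: ['banana', 'fruit', 'so', 'owl'] (min_width=19, slack=0)
Line 2: ['new', 'are', 'network'] (min_width=15, slack=4)
Line 3: ['system', 'corn', 'good'] (min_width=16, slack=3)
Line 4: ['computer'] (min_width=8, slack=11)
Total lines: 4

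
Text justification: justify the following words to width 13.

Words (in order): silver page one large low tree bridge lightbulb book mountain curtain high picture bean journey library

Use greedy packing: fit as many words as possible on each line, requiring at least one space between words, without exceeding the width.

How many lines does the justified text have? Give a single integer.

Line 1: ['silver', 'page'] (min_width=11, slack=2)
Line 2: ['one', 'large', 'low'] (min_width=13, slack=0)
Line 3: ['tree', 'bridge'] (min_width=11, slack=2)
Line 4: ['lightbulb'] (min_width=9, slack=4)
Line 5: ['book', 'mountain'] (min_width=13, slack=0)
Line 6: ['curtain', 'high'] (min_width=12, slack=1)
Line 7: ['picture', 'bean'] (min_width=12, slack=1)
Line 8: ['journey'] (min_width=7, slack=6)
Line 9: ['library'] (min_width=7, slack=6)
Total lines: 9

Answer: 9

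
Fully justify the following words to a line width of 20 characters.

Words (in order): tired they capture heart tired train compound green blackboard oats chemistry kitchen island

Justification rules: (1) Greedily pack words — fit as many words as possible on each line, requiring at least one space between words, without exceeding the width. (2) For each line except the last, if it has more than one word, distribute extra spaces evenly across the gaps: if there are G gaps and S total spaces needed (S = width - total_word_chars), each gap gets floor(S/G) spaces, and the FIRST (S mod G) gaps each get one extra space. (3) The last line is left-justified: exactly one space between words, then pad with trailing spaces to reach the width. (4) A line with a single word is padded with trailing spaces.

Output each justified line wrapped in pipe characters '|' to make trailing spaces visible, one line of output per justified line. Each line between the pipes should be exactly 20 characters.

Answer: |tired  they  capture|
|heart   tired  train|
|compound       green|
|blackboard      oats|
|chemistry    kitchen|
|island              |

Derivation:
Line 1: ['tired', 'they', 'capture'] (min_width=18, slack=2)
Line 2: ['heart', 'tired', 'train'] (min_width=17, slack=3)
Line 3: ['compound', 'green'] (min_width=14, slack=6)
Line 4: ['blackboard', 'oats'] (min_width=15, slack=5)
Line 5: ['chemistry', 'kitchen'] (min_width=17, slack=3)
Line 6: ['island'] (min_width=6, slack=14)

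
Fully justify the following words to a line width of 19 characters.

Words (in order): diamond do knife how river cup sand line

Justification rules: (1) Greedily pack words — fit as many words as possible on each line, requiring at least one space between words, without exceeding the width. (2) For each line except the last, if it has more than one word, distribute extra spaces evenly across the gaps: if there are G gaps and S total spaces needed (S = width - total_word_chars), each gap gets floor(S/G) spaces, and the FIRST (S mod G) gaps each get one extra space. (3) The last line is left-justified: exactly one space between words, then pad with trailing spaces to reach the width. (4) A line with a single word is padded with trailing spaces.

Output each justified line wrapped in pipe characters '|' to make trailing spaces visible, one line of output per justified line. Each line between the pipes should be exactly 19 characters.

Line 1: ['diamond', 'do', 'knife'] (min_width=16, slack=3)
Line 2: ['how', 'river', 'cup', 'sand'] (min_width=18, slack=1)
Line 3: ['line'] (min_width=4, slack=15)

Answer: |diamond   do  knife|
|how  river cup sand|
|line               |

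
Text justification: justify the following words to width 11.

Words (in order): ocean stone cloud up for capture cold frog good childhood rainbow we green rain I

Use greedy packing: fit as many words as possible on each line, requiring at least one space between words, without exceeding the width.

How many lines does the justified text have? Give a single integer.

Line 1: ['ocean', 'stone'] (min_width=11, slack=0)
Line 2: ['cloud', 'up'] (min_width=8, slack=3)
Line 3: ['for', 'capture'] (min_width=11, slack=0)
Line 4: ['cold', 'frog'] (min_width=9, slack=2)
Line 5: ['good'] (min_width=4, slack=7)
Line 6: ['childhood'] (min_width=9, slack=2)
Line 7: ['rainbow', 'we'] (min_width=10, slack=1)
Line 8: ['green', 'rain'] (min_width=10, slack=1)
Line 9: ['I'] (min_width=1, slack=10)
Total lines: 9

Answer: 9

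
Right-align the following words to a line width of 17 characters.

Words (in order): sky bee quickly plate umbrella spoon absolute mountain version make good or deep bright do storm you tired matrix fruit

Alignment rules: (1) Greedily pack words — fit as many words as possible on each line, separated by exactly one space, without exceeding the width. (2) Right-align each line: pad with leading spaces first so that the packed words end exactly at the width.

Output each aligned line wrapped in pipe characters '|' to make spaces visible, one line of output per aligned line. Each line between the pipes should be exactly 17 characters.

Answer: |  sky bee quickly|
|   plate umbrella|
|   spoon absolute|
| mountain version|
|make good or deep|
|  bright do storm|
| you tired matrix|
|            fruit|

Derivation:
Line 1: ['sky', 'bee', 'quickly'] (min_width=15, slack=2)
Line 2: ['plate', 'umbrella'] (min_width=14, slack=3)
Line 3: ['spoon', 'absolute'] (min_width=14, slack=3)
Line 4: ['mountain', 'version'] (min_width=16, slack=1)
Line 5: ['make', 'good', 'or', 'deep'] (min_width=17, slack=0)
Line 6: ['bright', 'do', 'storm'] (min_width=15, slack=2)
Line 7: ['you', 'tired', 'matrix'] (min_width=16, slack=1)
Line 8: ['fruit'] (min_width=5, slack=12)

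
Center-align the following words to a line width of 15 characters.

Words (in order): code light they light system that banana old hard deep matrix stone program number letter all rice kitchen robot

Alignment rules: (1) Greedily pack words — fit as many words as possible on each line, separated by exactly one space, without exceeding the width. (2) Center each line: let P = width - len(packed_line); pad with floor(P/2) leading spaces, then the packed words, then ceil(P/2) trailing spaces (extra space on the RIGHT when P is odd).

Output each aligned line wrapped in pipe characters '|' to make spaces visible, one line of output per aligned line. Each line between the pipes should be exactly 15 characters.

Answer: |code light they|
| light system  |
|that banana old|
|   hard deep   |
| matrix stone  |
|program number |
|letter all rice|
| kitchen robot |

Derivation:
Line 1: ['code', 'light', 'they'] (min_width=15, slack=0)
Line 2: ['light', 'system'] (min_width=12, slack=3)
Line 3: ['that', 'banana', 'old'] (min_width=15, slack=0)
Line 4: ['hard', 'deep'] (min_width=9, slack=6)
Line 5: ['matrix', 'stone'] (min_width=12, slack=3)
Line 6: ['program', 'number'] (min_width=14, slack=1)
Line 7: ['letter', 'all', 'rice'] (min_width=15, slack=0)
Line 8: ['kitchen', 'robot'] (min_width=13, slack=2)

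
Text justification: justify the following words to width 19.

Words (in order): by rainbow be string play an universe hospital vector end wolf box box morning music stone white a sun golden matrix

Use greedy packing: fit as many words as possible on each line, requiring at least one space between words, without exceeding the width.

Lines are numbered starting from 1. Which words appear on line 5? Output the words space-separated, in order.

Line 1: ['by', 'rainbow', 'be'] (min_width=13, slack=6)
Line 2: ['string', 'play', 'an'] (min_width=14, slack=5)
Line 3: ['universe', 'hospital'] (min_width=17, slack=2)
Line 4: ['vector', 'end', 'wolf', 'box'] (min_width=19, slack=0)
Line 5: ['box', 'morning', 'music'] (min_width=17, slack=2)
Line 6: ['stone', 'white', 'a', 'sun'] (min_width=17, slack=2)
Line 7: ['golden', 'matrix'] (min_width=13, slack=6)

Answer: box morning music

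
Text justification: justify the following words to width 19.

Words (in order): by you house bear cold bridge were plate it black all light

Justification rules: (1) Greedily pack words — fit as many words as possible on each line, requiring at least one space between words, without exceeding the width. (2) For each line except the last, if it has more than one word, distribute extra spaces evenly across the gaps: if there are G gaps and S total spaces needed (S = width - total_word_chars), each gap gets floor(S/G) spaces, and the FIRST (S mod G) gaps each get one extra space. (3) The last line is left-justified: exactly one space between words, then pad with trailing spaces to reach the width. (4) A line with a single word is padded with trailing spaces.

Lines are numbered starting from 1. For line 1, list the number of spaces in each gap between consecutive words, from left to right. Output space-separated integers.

Answer: 2 2 1

Derivation:
Line 1: ['by', 'you', 'house', 'bear'] (min_width=17, slack=2)
Line 2: ['cold', 'bridge', 'were'] (min_width=16, slack=3)
Line 3: ['plate', 'it', 'black', 'all'] (min_width=18, slack=1)
Line 4: ['light'] (min_width=5, slack=14)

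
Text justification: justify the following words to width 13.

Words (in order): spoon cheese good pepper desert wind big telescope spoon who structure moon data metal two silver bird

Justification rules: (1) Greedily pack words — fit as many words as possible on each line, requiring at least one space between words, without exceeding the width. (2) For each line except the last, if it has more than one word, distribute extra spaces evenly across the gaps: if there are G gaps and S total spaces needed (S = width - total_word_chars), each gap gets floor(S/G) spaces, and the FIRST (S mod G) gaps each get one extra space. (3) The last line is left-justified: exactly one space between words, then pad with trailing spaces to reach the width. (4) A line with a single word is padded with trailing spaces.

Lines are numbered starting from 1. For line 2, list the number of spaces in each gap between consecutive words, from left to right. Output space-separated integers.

Answer: 3

Derivation:
Line 1: ['spoon', 'cheese'] (min_width=12, slack=1)
Line 2: ['good', 'pepper'] (min_width=11, slack=2)
Line 3: ['desert', 'wind'] (min_width=11, slack=2)
Line 4: ['big', 'telescope'] (min_width=13, slack=0)
Line 5: ['spoon', 'who'] (min_width=9, slack=4)
Line 6: ['structure'] (min_width=9, slack=4)
Line 7: ['moon', 'data'] (min_width=9, slack=4)
Line 8: ['metal', 'two'] (min_width=9, slack=4)
Line 9: ['silver', 'bird'] (min_width=11, slack=2)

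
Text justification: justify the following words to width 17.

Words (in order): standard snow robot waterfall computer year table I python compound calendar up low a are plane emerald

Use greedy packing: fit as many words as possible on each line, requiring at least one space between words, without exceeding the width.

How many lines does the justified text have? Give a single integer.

Answer: 7

Derivation:
Line 1: ['standard', 'snow'] (min_width=13, slack=4)
Line 2: ['robot', 'waterfall'] (min_width=15, slack=2)
Line 3: ['computer', 'year'] (min_width=13, slack=4)
Line 4: ['table', 'I', 'python'] (min_width=14, slack=3)
Line 5: ['compound', 'calendar'] (min_width=17, slack=0)
Line 6: ['up', 'low', 'a', 'are'] (min_width=12, slack=5)
Line 7: ['plane', 'emerald'] (min_width=13, slack=4)
Total lines: 7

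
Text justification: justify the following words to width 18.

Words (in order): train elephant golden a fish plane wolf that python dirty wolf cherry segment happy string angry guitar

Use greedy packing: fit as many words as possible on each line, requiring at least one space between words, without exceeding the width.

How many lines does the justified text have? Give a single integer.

Answer: 7

Derivation:
Line 1: ['train', 'elephant'] (min_width=14, slack=4)
Line 2: ['golden', 'a', 'fish'] (min_width=13, slack=5)
Line 3: ['plane', 'wolf', 'that'] (min_width=15, slack=3)
Line 4: ['python', 'dirty', 'wolf'] (min_width=17, slack=1)
Line 5: ['cherry', 'segment'] (min_width=14, slack=4)
Line 6: ['happy', 'string', 'angry'] (min_width=18, slack=0)
Line 7: ['guitar'] (min_width=6, slack=12)
Total lines: 7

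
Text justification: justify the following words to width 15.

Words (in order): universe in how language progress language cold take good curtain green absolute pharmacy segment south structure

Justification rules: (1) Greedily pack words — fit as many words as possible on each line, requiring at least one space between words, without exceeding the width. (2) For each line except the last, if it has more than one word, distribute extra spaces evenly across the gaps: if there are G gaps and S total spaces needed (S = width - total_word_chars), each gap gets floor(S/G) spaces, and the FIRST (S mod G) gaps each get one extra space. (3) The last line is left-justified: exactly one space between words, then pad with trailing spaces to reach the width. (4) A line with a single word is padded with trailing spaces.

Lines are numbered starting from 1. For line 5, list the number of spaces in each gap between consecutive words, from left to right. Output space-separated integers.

Answer: 7

Derivation:
Line 1: ['universe', 'in', 'how'] (min_width=15, slack=0)
Line 2: ['language'] (min_width=8, slack=7)
Line 3: ['progress'] (min_width=8, slack=7)
Line 4: ['language', 'cold'] (min_width=13, slack=2)
Line 5: ['take', 'good'] (min_width=9, slack=6)
Line 6: ['curtain', 'green'] (min_width=13, slack=2)
Line 7: ['absolute'] (min_width=8, slack=7)
Line 8: ['pharmacy'] (min_width=8, slack=7)
Line 9: ['segment', 'south'] (min_width=13, slack=2)
Line 10: ['structure'] (min_width=9, slack=6)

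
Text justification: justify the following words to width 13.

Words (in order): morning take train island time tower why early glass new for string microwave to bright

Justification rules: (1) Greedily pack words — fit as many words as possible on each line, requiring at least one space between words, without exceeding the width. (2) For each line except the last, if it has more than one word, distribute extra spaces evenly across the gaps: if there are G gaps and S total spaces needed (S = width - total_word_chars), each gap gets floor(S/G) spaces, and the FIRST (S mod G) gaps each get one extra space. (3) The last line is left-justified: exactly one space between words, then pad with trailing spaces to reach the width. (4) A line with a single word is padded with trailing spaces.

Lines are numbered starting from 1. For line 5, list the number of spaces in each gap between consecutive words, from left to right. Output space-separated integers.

Line 1: ['morning', 'take'] (min_width=12, slack=1)
Line 2: ['train', 'island'] (min_width=12, slack=1)
Line 3: ['time', 'tower'] (min_width=10, slack=3)
Line 4: ['why', 'early'] (min_width=9, slack=4)
Line 5: ['glass', 'new', 'for'] (min_width=13, slack=0)
Line 6: ['string'] (min_width=6, slack=7)
Line 7: ['microwave', 'to'] (min_width=12, slack=1)
Line 8: ['bright'] (min_width=6, slack=7)

Answer: 1 1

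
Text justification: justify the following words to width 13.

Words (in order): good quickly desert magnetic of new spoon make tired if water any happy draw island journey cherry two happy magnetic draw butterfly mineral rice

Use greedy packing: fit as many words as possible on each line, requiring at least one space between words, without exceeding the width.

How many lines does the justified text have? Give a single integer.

Answer: 14

Derivation:
Line 1: ['good', 'quickly'] (min_width=12, slack=1)
Line 2: ['desert'] (min_width=6, slack=7)
Line 3: ['magnetic', 'of'] (min_width=11, slack=2)
Line 4: ['new', 'spoon'] (min_width=9, slack=4)
Line 5: ['make', 'tired', 'if'] (min_width=13, slack=0)
Line 6: ['water', 'any'] (min_width=9, slack=4)
Line 7: ['happy', 'draw'] (min_width=10, slack=3)
Line 8: ['island'] (min_width=6, slack=7)
Line 9: ['journey'] (min_width=7, slack=6)
Line 10: ['cherry', 'two'] (min_width=10, slack=3)
Line 11: ['happy'] (min_width=5, slack=8)
Line 12: ['magnetic', 'draw'] (min_width=13, slack=0)
Line 13: ['butterfly'] (min_width=9, slack=4)
Line 14: ['mineral', 'rice'] (min_width=12, slack=1)
Total lines: 14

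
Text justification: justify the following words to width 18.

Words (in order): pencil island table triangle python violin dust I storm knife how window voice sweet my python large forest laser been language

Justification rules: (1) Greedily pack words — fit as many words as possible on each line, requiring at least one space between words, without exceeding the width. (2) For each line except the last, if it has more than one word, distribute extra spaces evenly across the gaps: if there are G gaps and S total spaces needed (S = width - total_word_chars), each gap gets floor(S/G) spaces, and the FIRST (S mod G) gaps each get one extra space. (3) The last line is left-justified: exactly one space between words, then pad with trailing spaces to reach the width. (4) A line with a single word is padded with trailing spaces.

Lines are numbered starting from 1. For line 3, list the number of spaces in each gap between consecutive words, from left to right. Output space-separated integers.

Line 1: ['pencil', 'island'] (min_width=13, slack=5)
Line 2: ['table', 'triangle'] (min_width=14, slack=4)
Line 3: ['python', 'violin', 'dust'] (min_width=18, slack=0)
Line 4: ['I', 'storm', 'knife', 'how'] (min_width=17, slack=1)
Line 5: ['window', 'voice', 'sweet'] (min_width=18, slack=0)
Line 6: ['my', 'python', 'large'] (min_width=15, slack=3)
Line 7: ['forest', 'laser', 'been'] (min_width=17, slack=1)
Line 8: ['language'] (min_width=8, slack=10)

Answer: 1 1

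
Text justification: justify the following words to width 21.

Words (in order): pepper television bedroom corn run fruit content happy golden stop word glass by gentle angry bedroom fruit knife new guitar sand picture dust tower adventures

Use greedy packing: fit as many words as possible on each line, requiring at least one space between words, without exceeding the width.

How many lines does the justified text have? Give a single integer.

Line 1: ['pepper', 'television'] (min_width=17, slack=4)
Line 2: ['bedroom', 'corn', 'run'] (min_width=16, slack=5)
Line 3: ['fruit', 'content', 'happy'] (min_width=19, slack=2)
Line 4: ['golden', 'stop', 'word'] (min_width=16, slack=5)
Line 5: ['glass', 'by', 'gentle', 'angry'] (min_width=21, slack=0)
Line 6: ['bedroom', 'fruit', 'knife'] (min_width=19, slack=2)
Line 7: ['new', 'guitar', 'sand'] (min_width=15, slack=6)
Line 8: ['picture', 'dust', 'tower'] (min_width=18, slack=3)
Line 9: ['adventures'] (min_width=10, slack=11)
Total lines: 9

Answer: 9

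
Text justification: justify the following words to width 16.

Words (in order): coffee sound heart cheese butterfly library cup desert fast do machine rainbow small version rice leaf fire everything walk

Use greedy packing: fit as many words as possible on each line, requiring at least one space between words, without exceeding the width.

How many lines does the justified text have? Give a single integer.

Line 1: ['coffee', 'sound'] (min_width=12, slack=4)
Line 2: ['heart', 'cheese'] (min_width=12, slack=4)
Line 3: ['butterfly'] (min_width=9, slack=7)
Line 4: ['library', 'cup'] (min_width=11, slack=5)
Line 5: ['desert', 'fast', 'do'] (min_width=14, slack=2)
Line 6: ['machine', 'rainbow'] (min_width=15, slack=1)
Line 7: ['small', 'version'] (min_width=13, slack=3)
Line 8: ['rice', 'leaf', 'fire'] (min_width=14, slack=2)
Line 9: ['everything', 'walk'] (min_width=15, slack=1)
Total lines: 9

Answer: 9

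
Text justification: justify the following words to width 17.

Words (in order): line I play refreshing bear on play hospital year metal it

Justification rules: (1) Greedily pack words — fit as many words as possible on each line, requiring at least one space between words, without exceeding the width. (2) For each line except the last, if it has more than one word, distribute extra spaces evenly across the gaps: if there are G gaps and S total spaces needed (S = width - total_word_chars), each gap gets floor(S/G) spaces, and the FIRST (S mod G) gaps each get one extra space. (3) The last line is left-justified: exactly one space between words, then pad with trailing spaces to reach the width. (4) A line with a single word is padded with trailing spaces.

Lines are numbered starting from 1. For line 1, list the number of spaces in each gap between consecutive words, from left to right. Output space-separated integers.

Answer: 4 4

Derivation:
Line 1: ['line', 'I', 'play'] (min_width=11, slack=6)
Line 2: ['refreshing', 'bear'] (min_width=15, slack=2)
Line 3: ['on', 'play', 'hospital'] (min_width=16, slack=1)
Line 4: ['year', 'metal', 'it'] (min_width=13, slack=4)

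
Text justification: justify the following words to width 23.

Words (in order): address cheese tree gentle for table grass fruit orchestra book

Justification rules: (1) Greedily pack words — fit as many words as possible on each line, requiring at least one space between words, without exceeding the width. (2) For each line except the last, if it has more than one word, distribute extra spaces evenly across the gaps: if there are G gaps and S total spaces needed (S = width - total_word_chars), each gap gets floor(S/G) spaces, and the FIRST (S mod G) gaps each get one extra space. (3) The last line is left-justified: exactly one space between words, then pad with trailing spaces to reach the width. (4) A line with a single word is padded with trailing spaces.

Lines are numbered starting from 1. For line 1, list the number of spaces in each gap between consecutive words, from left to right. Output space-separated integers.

Line 1: ['address', 'cheese', 'tree'] (min_width=19, slack=4)
Line 2: ['gentle', 'for', 'table', 'grass'] (min_width=22, slack=1)
Line 3: ['fruit', 'orchestra', 'book'] (min_width=20, slack=3)

Answer: 3 3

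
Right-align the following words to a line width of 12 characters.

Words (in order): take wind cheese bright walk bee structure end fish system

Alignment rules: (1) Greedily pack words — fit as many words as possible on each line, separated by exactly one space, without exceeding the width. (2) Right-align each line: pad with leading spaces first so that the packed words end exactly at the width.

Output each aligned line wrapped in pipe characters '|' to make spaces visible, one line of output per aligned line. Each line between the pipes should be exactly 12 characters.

Line 1: ['take', 'wind'] (min_width=9, slack=3)
Line 2: ['cheese'] (min_width=6, slack=6)
Line 3: ['bright', 'walk'] (min_width=11, slack=1)
Line 4: ['bee'] (min_width=3, slack=9)
Line 5: ['structure'] (min_width=9, slack=3)
Line 6: ['end', 'fish'] (min_width=8, slack=4)
Line 7: ['system'] (min_width=6, slack=6)

Answer: |   take wind|
|      cheese|
| bright walk|
|         bee|
|   structure|
|    end fish|
|      system|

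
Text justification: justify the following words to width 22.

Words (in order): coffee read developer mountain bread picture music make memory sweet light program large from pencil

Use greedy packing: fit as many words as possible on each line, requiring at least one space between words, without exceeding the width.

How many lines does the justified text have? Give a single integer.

Answer: 5

Derivation:
Line 1: ['coffee', 'read', 'developer'] (min_width=21, slack=1)
Line 2: ['mountain', 'bread', 'picture'] (min_width=22, slack=0)
Line 3: ['music', 'make', 'memory'] (min_width=17, slack=5)
Line 4: ['sweet', 'light', 'program'] (min_width=19, slack=3)
Line 5: ['large', 'from', 'pencil'] (min_width=17, slack=5)
Total lines: 5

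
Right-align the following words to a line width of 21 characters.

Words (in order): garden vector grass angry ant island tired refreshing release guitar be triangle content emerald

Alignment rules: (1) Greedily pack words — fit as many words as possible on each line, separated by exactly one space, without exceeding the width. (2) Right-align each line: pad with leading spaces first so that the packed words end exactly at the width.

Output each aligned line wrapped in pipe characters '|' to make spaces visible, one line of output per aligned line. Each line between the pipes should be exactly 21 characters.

Answer: |  garden vector grass|
|     angry ant island|
|     tired refreshing|
|    release guitar be|
|     triangle content|
|              emerald|

Derivation:
Line 1: ['garden', 'vector', 'grass'] (min_width=19, slack=2)
Line 2: ['angry', 'ant', 'island'] (min_width=16, slack=5)
Line 3: ['tired', 'refreshing'] (min_width=16, slack=5)
Line 4: ['release', 'guitar', 'be'] (min_width=17, slack=4)
Line 5: ['triangle', 'content'] (min_width=16, slack=5)
Line 6: ['emerald'] (min_width=7, slack=14)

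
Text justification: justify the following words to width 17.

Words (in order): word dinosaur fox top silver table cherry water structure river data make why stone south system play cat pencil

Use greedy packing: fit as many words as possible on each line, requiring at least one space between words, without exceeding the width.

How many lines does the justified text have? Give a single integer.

Answer: 8

Derivation:
Line 1: ['word', 'dinosaur', 'fox'] (min_width=17, slack=0)
Line 2: ['top', 'silver', 'table'] (min_width=16, slack=1)
Line 3: ['cherry', 'water'] (min_width=12, slack=5)
Line 4: ['structure', 'river'] (min_width=15, slack=2)
Line 5: ['data', 'make', 'why'] (min_width=13, slack=4)
Line 6: ['stone', 'south'] (min_width=11, slack=6)
Line 7: ['system', 'play', 'cat'] (min_width=15, slack=2)
Line 8: ['pencil'] (min_width=6, slack=11)
Total lines: 8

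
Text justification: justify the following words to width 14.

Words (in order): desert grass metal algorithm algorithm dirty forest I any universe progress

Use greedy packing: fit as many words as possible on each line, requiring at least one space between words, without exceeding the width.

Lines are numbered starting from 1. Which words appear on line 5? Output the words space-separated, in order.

Line 1: ['desert', 'grass'] (min_width=12, slack=2)
Line 2: ['metal'] (min_width=5, slack=9)
Line 3: ['algorithm'] (min_width=9, slack=5)
Line 4: ['algorithm'] (min_width=9, slack=5)
Line 5: ['dirty', 'forest', 'I'] (min_width=14, slack=0)
Line 6: ['any', 'universe'] (min_width=12, slack=2)
Line 7: ['progress'] (min_width=8, slack=6)

Answer: dirty forest I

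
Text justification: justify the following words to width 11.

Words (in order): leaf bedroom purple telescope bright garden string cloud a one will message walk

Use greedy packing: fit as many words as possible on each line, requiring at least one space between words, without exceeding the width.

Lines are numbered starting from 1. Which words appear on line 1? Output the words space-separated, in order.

Line 1: ['leaf'] (min_width=4, slack=7)
Line 2: ['bedroom'] (min_width=7, slack=4)
Line 3: ['purple'] (min_width=6, slack=5)
Line 4: ['telescope'] (min_width=9, slack=2)
Line 5: ['bright'] (min_width=6, slack=5)
Line 6: ['garden'] (min_width=6, slack=5)
Line 7: ['string'] (min_width=6, slack=5)
Line 8: ['cloud', 'a', 'one'] (min_width=11, slack=0)
Line 9: ['will'] (min_width=4, slack=7)
Line 10: ['message'] (min_width=7, slack=4)
Line 11: ['walk'] (min_width=4, slack=7)

Answer: leaf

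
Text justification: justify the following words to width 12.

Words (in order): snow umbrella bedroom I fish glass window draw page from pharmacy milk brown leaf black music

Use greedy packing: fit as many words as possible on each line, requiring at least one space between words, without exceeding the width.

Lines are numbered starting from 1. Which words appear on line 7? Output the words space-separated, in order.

Answer: pharmacy

Derivation:
Line 1: ['snow'] (min_width=4, slack=8)
Line 2: ['umbrella'] (min_width=8, slack=4)
Line 3: ['bedroom', 'I'] (min_width=9, slack=3)
Line 4: ['fish', 'glass'] (min_width=10, slack=2)
Line 5: ['window', 'draw'] (min_width=11, slack=1)
Line 6: ['page', 'from'] (min_width=9, slack=3)
Line 7: ['pharmacy'] (min_width=8, slack=4)
Line 8: ['milk', 'brown'] (min_width=10, slack=2)
Line 9: ['leaf', 'black'] (min_width=10, slack=2)
Line 10: ['music'] (min_width=5, slack=7)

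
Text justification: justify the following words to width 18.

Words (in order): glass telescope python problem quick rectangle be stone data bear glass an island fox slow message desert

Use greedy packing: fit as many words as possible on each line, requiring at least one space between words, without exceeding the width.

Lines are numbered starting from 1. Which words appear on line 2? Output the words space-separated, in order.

Line 1: ['glass', 'telescope'] (min_width=15, slack=3)
Line 2: ['python', 'problem'] (min_width=14, slack=4)
Line 3: ['quick', 'rectangle', 'be'] (min_width=18, slack=0)
Line 4: ['stone', 'data', 'bear'] (min_width=15, slack=3)
Line 5: ['glass', 'an', 'island'] (min_width=15, slack=3)
Line 6: ['fox', 'slow', 'message'] (min_width=16, slack=2)
Line 7: ['desert'] (min_width=6, slack=12)

Answer: python problem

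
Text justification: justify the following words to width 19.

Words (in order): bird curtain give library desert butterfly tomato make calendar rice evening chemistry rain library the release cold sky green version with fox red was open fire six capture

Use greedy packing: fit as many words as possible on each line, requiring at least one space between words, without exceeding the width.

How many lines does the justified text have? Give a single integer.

Line 1: ['bird', 'curtain', 'give'] (min_width=17, slack=2)
Line 2: ['library', 'desert'] (min_width=14, slack=5)
Line 3: ['butterfly', 'tomato'] (min_width=16, slack=3)
Line 4: ['make', 'calendar', 'rice'] (min_width=18, slack=1)
Line 5: ['evening', 'chemistry'] (min_width=17, slack=2)
Line 6: ['rain', 'library', 'the'] (min_width=16, slack=3)
Line 7: ['release', 'cold', 'sky'] (min_width=16, slack=3)
Line 8: ['green', 'version', 'with'] (min_width=18, slack=1)
Line 9: ['fox', 'red', 'was', 'open'] (min_width=16, slack=3)
Line 10: ['fire', 'six', 'capture'] (min_width=16, slack=3)
Total lines: 10

Answer: 10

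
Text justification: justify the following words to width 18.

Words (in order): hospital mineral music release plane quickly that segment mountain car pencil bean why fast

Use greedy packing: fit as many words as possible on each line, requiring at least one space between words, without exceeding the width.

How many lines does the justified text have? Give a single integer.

Answer: 6

Derivation:
Line 1: ['hospital', 'mineral'] (min_width=16, slack=2)
Line 2: ['music', 'release'] (min_width=13, slack=5)
Line 3: ['plane', 'quickly', 'that'] (min_width=18, slack=0)
Line 4: ['segment', 'mountain'] (min_width=16, slack=2)
Line 5: ['car', 'pencil', 'bean'] (min_width=15, slack=3)
Line 6: ['why', 'fast'] (min_width=8, slack=10)
Total lines: 6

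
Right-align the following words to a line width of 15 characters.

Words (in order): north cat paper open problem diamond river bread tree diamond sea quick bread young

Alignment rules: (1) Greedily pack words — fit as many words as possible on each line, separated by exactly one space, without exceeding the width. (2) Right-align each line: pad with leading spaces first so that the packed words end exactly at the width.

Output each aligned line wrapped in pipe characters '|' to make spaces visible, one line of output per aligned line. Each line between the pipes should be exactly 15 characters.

Line 1: ['north', 'cat', 'paper'] (min_width=15, slack=0)
Line 2: ['open', 'problem'] (min_width=12, slack=3)
Line 3: ['diamond', 'river'] (min_width=13, slack=2)
Line 4: ['bread', 'tree'] (min_width=10, slack=5)
Line 5: ['diamond', 'sea'] (min_width=11, slack=4)
Line 6: ['quick', 'bread'] (min_width=11, slack=4)
Line 7: ['young'] (min_width=5, slack=10)

Answer: |north cat paper|
|   open problem|
|  diamond river|
|     bread tree|
|    diamond sea|
|    quick bread|
|          young|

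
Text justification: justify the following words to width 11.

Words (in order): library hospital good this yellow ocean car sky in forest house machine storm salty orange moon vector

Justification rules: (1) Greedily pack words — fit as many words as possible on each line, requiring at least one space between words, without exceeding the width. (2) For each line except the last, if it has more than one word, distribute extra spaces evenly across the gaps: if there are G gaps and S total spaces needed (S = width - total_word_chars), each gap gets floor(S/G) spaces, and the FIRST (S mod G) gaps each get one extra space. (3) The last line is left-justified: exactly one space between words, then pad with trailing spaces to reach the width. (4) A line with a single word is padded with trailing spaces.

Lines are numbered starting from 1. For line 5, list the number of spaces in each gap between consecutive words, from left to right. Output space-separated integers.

Line 1: ['library'] (min_width=7, slack=4)
Line 2: ['hospital'] (min_width=8, slack=3)
Line 3: ['good', 'this'] (min_width=9, slack=2)
Line 4: ['yellow'] (min_width=6, slack=5)
Line 5: ['ocean', 'car'] (min_width=9, slack=2)
Line 6: ['sky', 'in'] (min_width=6, slack=5)
Line 7: ['forest'] (min_width=6, slack=5)
Line 8: ['house'] (min_width=5, slack=6)
Line 9: ['machine'] (min_width=7, slack=4)
Line 10: ['storm', 'salty'] (min_width=11, slack=0)
Line 11: ['orange', 'moon'] (min_width=11, slack=0)
Line 12: ['vector'] (min_width=6, slack=5)

Answer: 3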